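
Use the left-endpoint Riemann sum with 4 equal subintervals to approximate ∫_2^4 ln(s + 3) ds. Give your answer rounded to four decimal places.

3.4889

Δs = (4 − 2)/4 = 0.5.
Left endpoints: 2, 2.5, 3, 3.5.
f(2) ≈ 1.6094, f(2.5) ≈ 1.7047, f(3) ≈ 1.7918, f(3.5) ≈ 1.8718.
Sum = Δs · [f(2) + f(2.5) + f(3) + f(3.5)].
Sum ≈ 3.4889.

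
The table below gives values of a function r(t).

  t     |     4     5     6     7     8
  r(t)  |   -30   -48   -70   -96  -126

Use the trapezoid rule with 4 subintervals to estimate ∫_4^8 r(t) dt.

-292

Δt = 1.
T_4 = (1/2)·[(-30) + 2·(-48) + 2·(-70) + 2·(-96) + (-126)] = -292.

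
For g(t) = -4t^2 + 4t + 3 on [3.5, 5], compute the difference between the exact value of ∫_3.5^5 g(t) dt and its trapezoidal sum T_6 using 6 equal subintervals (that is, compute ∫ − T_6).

Exact integral: ∫_3.5^5 g(t) dt = -79.5.
T_6 = -79.5625.
Error = -79.5 − (-79.5625) = 0.0625.

0.0625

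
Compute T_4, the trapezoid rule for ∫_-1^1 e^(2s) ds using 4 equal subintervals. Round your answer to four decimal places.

Δs = (1 − (-1))/4 = 0.5.
f(-1) ≈ 0.1353, f(-0.5) ≈ 0.3679, f(0) ≈ 1.0000, f(0.5) ≈ 2.7183, f(1) ≈ 7.3891.
T_4 = (Δs/2)·[f(s_0) + 2f(s_1) + 2f(s_2) + 2f(s_3) + f(s_4)].
Sum ≈ 3.9242.

3.9242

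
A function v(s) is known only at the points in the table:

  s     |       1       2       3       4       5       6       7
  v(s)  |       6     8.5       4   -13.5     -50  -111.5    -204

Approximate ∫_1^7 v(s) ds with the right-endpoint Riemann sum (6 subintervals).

Δs = 1.
Sum = 1·[8.5 + 4 + (-13.5) + (-50) + (-111.5) + (-204)] = -366.5.

-366.5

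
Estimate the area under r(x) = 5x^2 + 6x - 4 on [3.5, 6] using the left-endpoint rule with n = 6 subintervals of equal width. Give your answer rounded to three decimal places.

322.289

Δx = (6 − 3.5)/6 = 5/12.
Left endpoints: 3.5, 47/12, 13/3, 4.75, 31/6, 67/12.
r(3.5) = 78.25, r(47/12) = 13853/144, r(13/3) = 1043/9, r(4.75) = 137.3125, r(31/6) = 5777/36, r(67/12) = 26693/144.
Sum = Δx · [r(3.5) + r(47/12) + r(13/3) + ...].
Sum ≈ 322.289.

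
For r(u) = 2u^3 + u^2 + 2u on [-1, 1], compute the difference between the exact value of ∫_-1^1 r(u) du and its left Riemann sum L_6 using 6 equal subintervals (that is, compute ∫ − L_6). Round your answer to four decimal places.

Exact integral: ∫_-1^1 r(u) du ≈ 0.666667.
L_6 ≈ -0.629630.
Error ≈ 0.666667 − (-0.629630) ≈ 1.2963.

1.2963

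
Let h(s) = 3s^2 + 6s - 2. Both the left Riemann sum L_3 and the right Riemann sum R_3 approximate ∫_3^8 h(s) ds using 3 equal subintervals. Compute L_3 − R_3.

-325

L_3 ≈ 484.444444.
R_3 ≈ 809.444444.
L_3 − R_3 = -325.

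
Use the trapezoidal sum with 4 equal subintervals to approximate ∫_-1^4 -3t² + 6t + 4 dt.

-3.90625

Δt = (4 − (-1))/4 = 1.25.
f(-1) = -5, f(0.25) = 5.3125, f(1.5) = 6.25, f(2.75) = -2.1875, f(4) = -20.
T_4 = (Δt/2)·[f(t_0) + 2f(t_1) + 2f(t_2) + 2f(t_3) + f(t_4)].
Sum = -3.90625.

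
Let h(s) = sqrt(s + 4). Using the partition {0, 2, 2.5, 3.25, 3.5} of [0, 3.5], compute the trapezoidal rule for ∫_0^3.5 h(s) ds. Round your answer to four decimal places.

Subinterval widths: 2, 0.5, 0.75, 0.25.
h(0) ≈ 2.0000, h(2) ≈ 2.4495, h(2.5) ≈ 2.5495, h(3.25) ≈ 2.6926, h(3.5) ≈ 2.7386.
On each subinterval the trapezoid contributes (Δs_i/2)·[h(s_{i-1}) + h(s_i)].
Sum ≈ 8.3439.

8.3439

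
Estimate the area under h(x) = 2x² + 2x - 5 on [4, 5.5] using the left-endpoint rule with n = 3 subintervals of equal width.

Δx = (5.5 − 4)/3 = 0.5.
Left endpoints: 4, 4.5, 5.
h(4) = 35, h(4.5) = 44.5, h(5) = 55.
Sum = Δx · [h(4) + h(4.5) + h(5)].
Sum = 67.25.

67.25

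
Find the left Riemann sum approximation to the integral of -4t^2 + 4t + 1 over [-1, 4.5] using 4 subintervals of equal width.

-47.953125

Δt = (4.5 − (-1))/4 = 1.375.
Left endpoints: -1, 0.375, 1.75, 3.125.
f(-1) = -7, f(0.375) = 1.9375, f(1.75) = -4.25, f(3.125) = -25.5625.
Sum = Δt · [f(-1) + f(0.375) + f(1.75) + f(3.125)].
Sum = -47.953125.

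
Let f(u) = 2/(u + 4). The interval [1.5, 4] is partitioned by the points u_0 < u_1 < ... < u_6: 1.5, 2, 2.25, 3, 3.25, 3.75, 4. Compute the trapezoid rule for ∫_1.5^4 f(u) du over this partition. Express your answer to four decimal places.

0.7502

Subinterval widths: 0.5, 0.25, 0.75, 0.25, 0.5, 0.25.
f(1.5) = 4/11, f(2) = 1/3, f(2.25) = 0.32, f(3) = 2/7, f(3.25) = 8/29, f(3.75) = 8/31, f(4) = 0.25.
On each subinterval the trapezoid contributes (Δu_i/2)·[f(u_{i-1}) + f(u_i)].
Sum ≈ 0.7502.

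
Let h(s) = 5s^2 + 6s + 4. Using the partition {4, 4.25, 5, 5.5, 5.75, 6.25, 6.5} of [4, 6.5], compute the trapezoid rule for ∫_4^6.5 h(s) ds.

440.390625

Subinterval widths: 0.25, 0.75, 0.5, 0.25, 0.5, 0.25.
h(4) = 108, h(4.25) = 119.8125, h(5) = 159, h(5.5) = 188.25, h(5.75) = 203.8125, h(6.25) = 236.8125, h(6.5) = 254.25.
On each subinterval the trapezoid contributes (Δs_i/2)·[h(s_{i-1}) + h(s_i)].
Sum = 440.390625.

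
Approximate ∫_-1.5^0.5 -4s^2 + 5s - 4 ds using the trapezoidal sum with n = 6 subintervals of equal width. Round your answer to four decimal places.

Δs = (0.5 − (-1.5))/6 = 1/3.
f(-1.5) = -20.5, f(-7/6) = -275/18, f(-5/6) = -197/18, f(-0.5) = -7.5, f(-1/6) = -89/18, f(1/6) = -59/18, f(0.5) = -2.5.
T_6 = (Δs/2)·[f(s_0) + 2f(s_1) + ... + 2f(s_{5}) + f(s_6)].
Sum ≈ -17.8148.

-17.8148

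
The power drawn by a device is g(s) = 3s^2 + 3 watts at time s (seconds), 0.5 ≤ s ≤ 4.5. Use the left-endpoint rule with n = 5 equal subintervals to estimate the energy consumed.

80.28

Δs = (4.5 − 0.5)/5 = 0.8.
Left endpoints: 0.5, 1.3, 2.1, 2.9, 3.7.
g(0.5) = 3.75, g(1.3) = 8.07, g(2.1) = 16.23, g(2.9) = 28.23, g(3.7) = 44.07.
Sum = Δs · [g(0.5) + g(1.3) + g(2.1) + g(2.9) + g(3.7)].
Sum = 80.28.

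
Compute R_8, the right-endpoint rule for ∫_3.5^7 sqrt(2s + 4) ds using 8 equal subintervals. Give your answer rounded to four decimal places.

13.4964

Δs = (7 − 3.5)/8 = 0.4375.
Right endpoints: 3.9375, 4.375, 4.8125, 5.25, 5.6875, 6.125, 6.5625, 7.
f(3.9375) ≈ 3.4460, f(4.375) ≈ 3.5707, f(4.8125) ≈ 3.6912, f(5.25) ≈ 3.8079, f(5.6875) ≈ 3.9211, f(6.125) ≈ 4.0311, f(6.5625) ≈ 4.1382, f(7) ≈ 4.2426.
Sum = Δs · [f(3.9375) + f(4.375) + f(4.8125) + ...].
Sum ≈ 13.4964.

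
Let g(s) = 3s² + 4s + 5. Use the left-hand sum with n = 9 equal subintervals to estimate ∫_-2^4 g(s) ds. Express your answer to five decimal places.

Δs = (4 − (-2))/9 = 2/3.
Left endpoints: -2, -4/3, -2/3, 0, 2/3, 4/3, 2, 8/3, 10/3.
g(-2) = 9, g(-4/3) = 5, g(-2/3) = 11/3, g(0) = 5, g(2/3) = 9, g(4/3) = 47/3, g(2) = 25, g(8/3) = 37, g(10/3) = 155/3.
Sum = Δs · [g(-2) + g(-4/3) + g(-2/3) + ...].
Sum ≈ 107.33333.

107.33333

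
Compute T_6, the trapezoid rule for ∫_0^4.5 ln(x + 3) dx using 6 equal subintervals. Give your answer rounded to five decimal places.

Δx = (4.5 − 0)/6 = 0.75.
f(0) ≈ 1.09861, f(0.75) ≈ 1.32176, f(1.5) ≈ 1.50408, f(2.25) ≈ 1.65823, f(3) ≈ 1.79176, f(3.75) ≈ 1.90954, f(4.5) ≈ 2.01490.
T_6 = (Δx/2)·[f(x_0) + 2f(x_1) + ... + 2f(x_{5}) + f(x_6)].
Sum ≈ 7.30659.

7.30659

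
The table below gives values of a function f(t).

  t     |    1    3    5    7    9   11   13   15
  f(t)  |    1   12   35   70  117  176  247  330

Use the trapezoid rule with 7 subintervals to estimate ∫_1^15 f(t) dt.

Δt = 2.
T_7 = (2/2)·[1 + 2·12 + 2·35 + 2·70 + 2·117 + 2·176 + 2·247 + 330] = 1645.

1645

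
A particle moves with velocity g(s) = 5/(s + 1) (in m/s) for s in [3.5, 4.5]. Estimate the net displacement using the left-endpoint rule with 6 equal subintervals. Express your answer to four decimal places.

Δs = (4.5 − 3.5)/6 = 1/6.
Left endpoints: 3.5, 11/3, 23/6, 4, 25/6, 13/3.
g(3.5) = 10/9, g(11/3) = 15/14, g(23/6) = 30/29, g(4) = 1, g(25/6) = 30/31, g(13/3) = 0.9375.
Sum = Δs · [g(3.5) + g(11/3) + g(23/6) + ...].
Sum ≈ 1.0204.

1.0204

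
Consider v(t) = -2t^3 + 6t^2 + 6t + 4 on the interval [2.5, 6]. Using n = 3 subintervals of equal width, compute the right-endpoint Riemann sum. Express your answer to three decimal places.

Δt = (6 − 2.5)/3 = 7/6.
Right endpoints: 11/3, 29/6, 6.
v(11/3) = 218/27, v(29/6) = -5687/108, v(6) = -176.
Sum = Δt · [v(11/3) + v(29/6) + v(6)].
Sum ≈ -257.347.

-257.347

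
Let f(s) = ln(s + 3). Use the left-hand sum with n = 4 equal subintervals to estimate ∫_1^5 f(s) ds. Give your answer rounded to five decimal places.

6.73340

Δs = (5 − 1)/4 = 1.
Left endpoints: 1, 2, 3, 4.
f(1) ≈ 1.38629, f(2) ≈ 1.60944, f(3) ≈ 1.79176, f(4) ≈ 1.94591.
Sum = Δs · [f(1) + f(2) + f(3) + f(4)].
Sum ≈ 6.73340.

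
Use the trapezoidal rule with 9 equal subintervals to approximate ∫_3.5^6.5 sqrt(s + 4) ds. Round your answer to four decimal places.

8.9893

Δs = (6.5 − 3.5)/9 = 1/3.
f(3.5) ≈ 2.7386, f(23/6) ≈ 2.7988, f(25/6) ≈ 2.8577, f(4.5) ≈ 2.9155, f(29/6) ≈ 2.9721, f(31/6) ≈ 3.0277, f(5.5) ≈ 3.0822, f(35/6) ≈ 3.1358, f(37/6) ≈ 3.1885, f(6.5) ≈ 3.2404.
T_9 = (Δs/2)·[f(s_0) + 2f(s_1) + ... + 2f(s_{8}) + f(s_9)].
Sum ≈ 8.9893.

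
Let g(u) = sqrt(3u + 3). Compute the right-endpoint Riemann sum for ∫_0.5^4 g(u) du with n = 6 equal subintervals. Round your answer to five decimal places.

Δu = (4 − 0.5)/6 = 7/12.
Right endpoints: 13/12, 5/3, 2.25, 17/6, 41/12, 4.
g(13/12) ≈ 2.50000, g(5/3) ≈ 2.82843, g(2.25) ≈ 3.12250, g(17/6) ≈ 3.39116, g(41/12) ≈ 3.64005, g(4) ≈ 3.87298.
Sum = Δu · [g(13/12) + g(5/3) + g(2.25) + ...].
Sum ≈ 11.29049.

11.29049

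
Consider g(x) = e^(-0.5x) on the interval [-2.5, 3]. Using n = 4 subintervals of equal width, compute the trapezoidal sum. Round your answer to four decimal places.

Δx = (3 − (-2.5))/4 = 1.375.
g(-2.5) ≈ 3.4903, g(-1.125) ≈ 1.7551, g(0.25) ≈ 0.8825, g(1.625) ≈ 0.4437, g(3) ≈ 0.2231.
T_4 = (Δx/2)·[g(x_0) + 2g(x_1) + 2g(x_2) + 2g(x_3) + g(x_4)].
Sum ≈ 6.7898.

6.7898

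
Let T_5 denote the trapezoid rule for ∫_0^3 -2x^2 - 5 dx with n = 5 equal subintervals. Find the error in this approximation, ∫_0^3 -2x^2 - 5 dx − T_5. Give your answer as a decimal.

0.36

Exact integral: ∫_0^3 f(x) dx = -33.
T_5 = -33.36.
Error = -33 − (-33.36) = 0.36.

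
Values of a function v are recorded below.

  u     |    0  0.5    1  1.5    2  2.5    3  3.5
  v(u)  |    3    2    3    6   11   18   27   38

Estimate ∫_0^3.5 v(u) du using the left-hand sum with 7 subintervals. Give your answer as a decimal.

35

Δu = 0.5.
Sum = 0.5·[3 + 2 + 3 + 6 + 11 + 18 + 27] = 35.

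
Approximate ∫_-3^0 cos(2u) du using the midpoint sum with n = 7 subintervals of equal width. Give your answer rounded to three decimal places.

Δu = (0 − (-3))/7 = 3/7.
Midpoints: -39/14, -33/14, -27/14, -1.5, -15/14, -9/14, -3/14.
f(-39/14) ≈ 0.757, f(-33/14) ≈ 0.002, f(-27/14) ≈ -0.755, f(-1.5) ≈ -0.990, f(-15/14) ≈ -0.541, f(-9/14) ≈ 0.281, f(-3/14) ≈ 0.910.
Sum = Δu · [f(-39/14) + f(-33/14) + f(-27/14) + ...].
Sum ≈ -0.144.

-0.144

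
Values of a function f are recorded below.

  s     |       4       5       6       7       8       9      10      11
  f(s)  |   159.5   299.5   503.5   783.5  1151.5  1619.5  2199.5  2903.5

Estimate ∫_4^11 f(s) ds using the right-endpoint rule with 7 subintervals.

9460.5

Δs = 1.
Sum = 1·[299.5 + 503.5 + 783.5 + 1151.5 + 1619.5 + 2199.5 + 2903.5] = 9460.5.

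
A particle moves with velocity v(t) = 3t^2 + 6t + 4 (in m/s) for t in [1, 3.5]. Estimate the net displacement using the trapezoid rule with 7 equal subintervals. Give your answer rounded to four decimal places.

Δt = (3.5 − 1)/7 = 5/14.
v(1) = 13, v(19/14) = 3463/196, v(12/7) = 1132/49, v(29/14) = 5743/196, v(17/7) = 1777/49, v(39/14) = 8623/196, v(22/7) = 2572/49, v(3.5) = 61.75.
T_7 = (Δt/2)·[v(t_0) + 2v(t_1) + ... + 2v(t_{6}) + v(t_7)].
Sum ≈ 85.7844.

85.7844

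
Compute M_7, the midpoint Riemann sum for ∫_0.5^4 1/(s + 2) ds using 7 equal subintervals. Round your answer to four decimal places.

Δs = (4 − 0.5)/7 = 0.5.
Midpoints: 0.75, 1.25, 1.75, 2.25, 2.75, 3.25, 3.75.
f(0.75) = 4/11, f(1.25) = 4/13, f(1.75) = 4/15, f(2.25) = 4/17, f(2.75) = 4/19, f(3.25) = 4/21, f(3.75) = 4/23.
Sum = Δs · [f(0.75) + f(1.25) + f(1.75) + ...].
Sum ≈ 0.8741.

0.8741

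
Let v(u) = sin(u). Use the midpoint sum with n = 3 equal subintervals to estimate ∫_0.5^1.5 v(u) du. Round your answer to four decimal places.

Δu = (1.5 − 0.5)/3 = 1/3.
Midpoints: 2/3, 1, 4/3.
v(2/3) ≈ 0.6184, v(1) ≈ 0.8415, v(4/3) ≈ 0.9719.
Sum = Δu · [v(2/3) + v(1) + v(4/3)].
Sum ≈ 0.8106.

0.8106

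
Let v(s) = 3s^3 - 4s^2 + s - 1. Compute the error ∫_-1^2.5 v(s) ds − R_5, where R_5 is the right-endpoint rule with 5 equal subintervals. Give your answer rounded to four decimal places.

Exact integral: ∫_-1^2.5 v(s) ds ≈ 5.505208.
R_5 = 17.6225.
Error ≈ 5.505208 − 17.6225 ≈ -12.1173.

-12.1173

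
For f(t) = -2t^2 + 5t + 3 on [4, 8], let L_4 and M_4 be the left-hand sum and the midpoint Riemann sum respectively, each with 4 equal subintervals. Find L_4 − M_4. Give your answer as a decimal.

36

L_4 = -130.
M_4 = -166.
L_4 − M_4 = 36.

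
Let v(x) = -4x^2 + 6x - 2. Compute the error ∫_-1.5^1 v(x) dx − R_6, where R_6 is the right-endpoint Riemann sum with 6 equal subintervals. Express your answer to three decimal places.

Exact integral: ∫_-1.5^1 v(x) dx ≈ -14.58333.
R_6 ≈ -10.70602.
Error ≈ -14.58333 − (-10.70602) ≈ -3.877.

-3.877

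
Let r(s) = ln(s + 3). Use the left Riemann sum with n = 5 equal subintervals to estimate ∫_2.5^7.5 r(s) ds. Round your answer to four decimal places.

9.9828

Δs = (7.5 − 2.5)/5 = 1.
Left endpoints: 2.5, 3.5, 4.5, 5.5, 6.5.
r(2.5) ≈ 1.7047, r(3.5) ≈ 1.8718, r(4.5) ≈ 2.0149, r(5.5) ≈ 2.1401, r(6.5) ≈ 2.2513.
Sum = Δs · [r(2.5) + r(3.5) + r(4.5) + r(5.5) + r(6.5)].
Sum ≈ 9.9828.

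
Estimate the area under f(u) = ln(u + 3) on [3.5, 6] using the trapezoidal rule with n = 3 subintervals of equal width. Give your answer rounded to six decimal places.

5.105837

Δu = (6 − 3.5)/3 = 5/6.
f(3.5) ≈ 1.871802, f(13/3) ≈ 1.992430, f(31/6) ≈ 2.100061, f(6) ≈ 2.197225.
T_3 = (Δu/2)·[f(u_0) + 2f(u_1) + 2f(u_2) + f(u_3)].
Sum ≈ 5.105837.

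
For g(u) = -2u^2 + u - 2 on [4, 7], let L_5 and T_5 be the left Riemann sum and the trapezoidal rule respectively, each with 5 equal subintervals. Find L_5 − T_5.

L_5 = -156.96.
T_5 = -175.86.
L_5 − T_5 = 18.9.

18.9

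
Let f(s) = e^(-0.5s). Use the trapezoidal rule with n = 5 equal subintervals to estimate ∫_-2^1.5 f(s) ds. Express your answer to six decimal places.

Δs = (1.5 − (-2))/5 = 0.7.
f(-2) ≈ 2.718282, f(-1.3) ≈ 1.915541, f(-0.6) ≈ 1.349859, f(0.1) ≈ 0.951229, f(0.8) ≈ 0.670320, f(1.5) ≈ 0.472367.
T_5 = (Δs/2)·[f(s_0) + 2f(s_1) + ... + 2f(s_{4}) + f(s_5)].
Sum ≈ 4.537591.

4.537591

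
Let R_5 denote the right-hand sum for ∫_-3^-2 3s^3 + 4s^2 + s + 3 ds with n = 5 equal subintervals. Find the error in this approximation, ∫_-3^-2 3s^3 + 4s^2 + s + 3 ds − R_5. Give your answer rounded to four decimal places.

-3.6767

Exact integral: ∫_-3^-2 f(s) ds ≈ -22.916667.
R_5 = -19.24.
Error ≈ -22.916667 − (-19.24) ≈ -3.6767.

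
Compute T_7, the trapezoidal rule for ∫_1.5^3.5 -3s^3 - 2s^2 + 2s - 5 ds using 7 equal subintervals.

Δs = (3.5 − 1.5)/7 = 2/7.
f(1.5) = -16.625, f(25/14) = -68295/2744, f(29/14) = -99067/2744, f(33/14) = -139087/2744, f(37/14) = -189507/2744, f(41/14) = -251479/2744, f(45/14) = -326155/2744, f(3.5) = -151.125.
T_7 = (Δs/2)·[f(s_0) + 2f(s_1) + ... + 2f(s_{6}) + f(s_7)].
Sum = -135.75.

-135.75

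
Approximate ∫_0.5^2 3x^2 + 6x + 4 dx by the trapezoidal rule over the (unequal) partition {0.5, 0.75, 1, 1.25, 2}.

Subinterval widths: 0.25, 0.25, 0.25, 0.75.
f(0.5) = 7.75, f(0.75) = 10.1875, f(1) = 13, f(1.25) = 16.1875, f(2) = 28.
On each subinterval the trapezoid contributes (Δx_i/2)·[f(x_{i-1}) + f(x_i)].
Sum = 25.359375.

25.359375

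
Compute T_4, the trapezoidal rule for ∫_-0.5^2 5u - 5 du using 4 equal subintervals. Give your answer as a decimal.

-3.125

Δu = (2 − (-0.5))/4 = 0.625.
f(-0.5) = -7.5, f(0.125) = -4.375, f(0.75) = -1.25, f(1.375) = 1.875, f(2) = 5.
T_4 = (Δu/2)·[f(u_0) + 2f(u_1) + 2f(u_2) + 2f(u_3) + f(u_4)].
Sum = -3.125.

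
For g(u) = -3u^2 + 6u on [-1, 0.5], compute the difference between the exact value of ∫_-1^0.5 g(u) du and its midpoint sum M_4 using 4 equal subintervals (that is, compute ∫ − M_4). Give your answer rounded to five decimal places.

Exact integral: ∫_-1^0.5 g(u) du = -3.375.
M_4 ≈ -3.3222656.
Error ≈ -3.375 − (-3.3222656) ≈ -0.05273.

-0.05273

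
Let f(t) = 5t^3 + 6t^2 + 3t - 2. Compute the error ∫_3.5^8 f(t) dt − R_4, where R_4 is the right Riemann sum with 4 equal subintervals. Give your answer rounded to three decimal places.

Exact integral: ∫_3.5^8 f(t) dt = 5939.296875.
R_4 ≈ 7528.52637.
Error ≈ 5939.296875 − 7528.52637 ≈ -1589.229.

-1589.229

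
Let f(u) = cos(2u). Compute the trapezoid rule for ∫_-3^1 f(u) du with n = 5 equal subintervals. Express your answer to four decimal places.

0.2447

Δu = (1 − (-3))/5 = 0.8.
f(-3) ≈ 0.9602, f(-2.2) ≈ -0.3073, f(-1.4) ≈ -0.9422, f(-0.6) ≈ 0.3624, f(0.2) ≈ 0.9211, f(1) ≈ -0.4161.
T_5 = (Δu/2)·[f(u_0) + 2f(u_1) + ... + 2f(u_{4}) + f(u_5)].
Sum ≈ 0.2447.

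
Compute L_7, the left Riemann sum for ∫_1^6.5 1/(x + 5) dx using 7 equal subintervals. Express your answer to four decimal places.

Δx = (6.5 − 1)/7 = 11/14.
Left endpoints: 1, 25/14, 18/7, 47/14, 29/7, 69/14, 40/7.
f(1) = 1/6, f(25/14) = 14/95, f(18/7) = 7/53, f(47/14) = 14/117, f(29/7) = 0.109375, f(69/14) = 14/139, f(40/7) = 7/75.
Sum = Δx · [f(1) + f(25/14) + f(18/7) + ...].
Sum ≈ 0.6829.

0.6829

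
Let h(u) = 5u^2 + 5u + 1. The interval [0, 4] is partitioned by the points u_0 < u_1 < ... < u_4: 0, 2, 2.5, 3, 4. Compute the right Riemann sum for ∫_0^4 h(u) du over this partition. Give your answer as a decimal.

215.875

Subinterval widths: 2, 0.5, 0.5, 1.
Right endpoints: 2, 2.5, 3, 4.
h(2) = 31, h(2.5) = 44.75, h(3) = 61, h(4) = 101.
Sum = Σ Δu_i · h(u_i).
Sum = 215.875.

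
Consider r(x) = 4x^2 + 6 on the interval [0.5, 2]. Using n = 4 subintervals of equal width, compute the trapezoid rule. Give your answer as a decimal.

19.640625

Δx = (2 − 0.5)/4 = 0.375.
r(0.5) = 7, r(0.875) = 9.0625, r(1.25) = 12.25, r(1.625) = 16.5625, r(2) = 22.
T_4 = (Δx/2)·[r(x_0) + 2r(x_1) + 2r(x_2) + 2r(x_3) + r(x_4)].
Sum = 19.640625.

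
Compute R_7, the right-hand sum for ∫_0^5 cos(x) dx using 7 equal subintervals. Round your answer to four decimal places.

Δx = (5 − 0)/7 = 5/7.
Right endpoints: 5/7, 10/7, 15/7, 20/7, 25/7, 30/7, 5.
f(5/7) ≈ 0.7556, f(10/7) ≈ 0.1417, f(15/7) ≈ -0.5414, f(20/7) ≈ -0.9598, f(25/7) ≈ -0.9090, f(30/7) ≈ -0.4138, f(5) ≈ 0.2837.
Sum = Δx · [f(5/7) + f(10/7) + f(15/7) + ...].
Sum ≈ -1.1736.

-1.1736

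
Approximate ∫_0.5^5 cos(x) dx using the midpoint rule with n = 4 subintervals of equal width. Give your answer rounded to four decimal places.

Δx = (5 − 0.5)/4 = 1.125.
Midpoints: 1.0625, 2.1875, 3.3125, 4.4375.
f(1.0625) ≈ 0.4867, f(2.1875) ≈ -0.5783, f(3.3125) ≈ -0.9854, f(4.4375) ≈ -0.2714.
Sum = Δx · [f(1.0625) + f(2.1875) + f(3.3125) + f(4.4375)].
Sum ≈ -1.5171.

-1.5171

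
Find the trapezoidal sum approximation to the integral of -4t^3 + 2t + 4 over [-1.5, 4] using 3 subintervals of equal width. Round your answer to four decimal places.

-261.4028

Δt = (4 − (-1.5))/3 = 11/6.
f(-1.5) = 14.5, f(1/3) = 122/27, f(13/6) = -1747/54, f(4) = -244.
T_3 = (Δt/2)·[f(t_0) + 2f(t_1) + 2f(t_2) + f(t_3)].
Sum ≈ -261.4028.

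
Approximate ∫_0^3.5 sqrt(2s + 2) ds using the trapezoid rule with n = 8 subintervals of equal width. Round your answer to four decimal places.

8.0513

Δs = (3.5 − 0)/8 = 0.4375.
f(0) ≈ 1.4142, f(0.4375) ≈ 1.6956, f(0.875) ≈ 1.9365, f(1.3125) ≈ 2.1506, f(1.75) ≈ 2.3452, f(2.1875) ≈ 2.5249, f(2.625) ≈ 2.6926, f(3.0625) ≈ 2.8504, f(3.5) ≈ 3.0000.
T_8 = (Δs/2)·[f(s_0) + 2f(s_1) + ... + 2f(s_{7}) + f(s_8)].
Sum ≈ 8.0513.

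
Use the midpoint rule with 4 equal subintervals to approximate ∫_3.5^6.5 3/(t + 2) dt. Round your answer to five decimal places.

Δt = (6.5 − 3.5)/4 = 0.75.
Midpoints: 3.875, 4.625, 5.375, 6.125.
f(3.875) = 24/47, f(4.625) = 24/53, f(5.375) = 24/59, f(6.125) = 24/65.
Sum = Δt · [f(3.875) + f(4.625) + f(5.375) + f(6.125)].
Sum ≈ 1.30461.

1.30461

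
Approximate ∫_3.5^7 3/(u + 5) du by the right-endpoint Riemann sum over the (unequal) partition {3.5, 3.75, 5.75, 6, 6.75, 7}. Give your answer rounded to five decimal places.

Subinterval widths: 0.25, 2, 0.25, 0.75, 0.25.
Right endpoints: 3.75, 5.75, 6, 6.75, 7.
f(3.75) = 12/35, f(5.75) = 12/43, f(6) = 3/11, f(6.75) = 12/47, f(7) = 0.25.
Sum = Σ Δu_i · f(u_i).
Sum ≈ 0.96603.

0.96603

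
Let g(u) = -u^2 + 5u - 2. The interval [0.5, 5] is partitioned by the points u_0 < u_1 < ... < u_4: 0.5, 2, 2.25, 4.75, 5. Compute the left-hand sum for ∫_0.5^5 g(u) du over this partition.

11.640625

Subinterval widths: 1.5, 0.25, 2.5, 0.25.
Left endpoints: 0.5, 2, 2.25, 4.75.
g(0.5) = 0.25, g(2) = 4, g(2.25) = 4.1875, g(4.75) = -0.8125.
Sum = Σ Δu_i · g(u_i).
Sum = 11.640625.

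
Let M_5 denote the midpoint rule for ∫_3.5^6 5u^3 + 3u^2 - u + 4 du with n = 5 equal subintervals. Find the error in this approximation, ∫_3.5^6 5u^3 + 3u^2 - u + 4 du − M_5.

Exact integral: ∫_3.5^6 f(u) du = 1603.671875.
M_5 = 1599.8046875.
Error = 1603.671875 − 1599.8046875 = 3.8671875.

3.8671875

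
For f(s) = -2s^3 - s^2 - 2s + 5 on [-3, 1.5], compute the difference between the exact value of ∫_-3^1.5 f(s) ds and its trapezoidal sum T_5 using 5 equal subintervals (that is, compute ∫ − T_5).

-2.12625

Exact integral: ∫_-3^1.5 f(s) ds = 57.09375.
T_5 = 59.22.
Error = 57.09375 − 59.22 = -2.12625.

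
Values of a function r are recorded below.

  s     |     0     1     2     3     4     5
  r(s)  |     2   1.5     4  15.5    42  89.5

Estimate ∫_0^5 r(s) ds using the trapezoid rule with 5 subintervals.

Δs = 1.
T_5 = (1/2)·[2 + 2·1.5 + 2·4 + 2·15.5 + 2·42 + 89.5] = 108.75.

108.75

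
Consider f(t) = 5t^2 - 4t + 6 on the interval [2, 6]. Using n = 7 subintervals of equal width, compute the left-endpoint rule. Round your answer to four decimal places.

266.6122

Δt = (6 − 2)/7 = 4/7.
Left endpoints: 2, 18/7, 22/7, 26/7, 30/7, 34/7, 38/7.
f(2) = 18, f(18/7) = 1410/49, f(22/7) = 2098/49, f(26/7) = 2946/49, f(30/7) = 3954/49, f(34/7) = 5122/49, f(38/7) = 6450/49.
Sum = Δt · [f(2) + f(18/7) + f(22/7) + ...].
Sum ≈ 266.6122.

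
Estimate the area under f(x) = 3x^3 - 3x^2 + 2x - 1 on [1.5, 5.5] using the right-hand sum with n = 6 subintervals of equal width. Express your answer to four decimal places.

689.6111

Δx = (5.5 − 1.5)/6 = 2/3.
Right endpoints: 13/6, 17/6, 3.5, 25/6, 29/6, 5.5.
f(13/6) = 1423/72, f(17/6) = 3515/72, f(3.5) = 97.875, f(25/6) = 12403/72, f(29/6) = 19967/72, f(5.5) = 418.375.
Sum = Δx · [f(13/6) + f(17/6) + f(3.5) + ...].
Sum ≈ 689.6111.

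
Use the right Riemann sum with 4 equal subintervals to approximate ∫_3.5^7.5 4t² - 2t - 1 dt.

544

Δt = (7.5 − 3.5)/4 = 1.
Right endpoints: 4.5, 5.5, 6.5, 7.5.
f(4.5) = 71, f(5.5) = 109, f(6.5) = 155, f(7.5) = 209.
Sum = Δt · [f(4.5) + f(5.5) + f(6.5) + f(7.5)].
Sum = 544.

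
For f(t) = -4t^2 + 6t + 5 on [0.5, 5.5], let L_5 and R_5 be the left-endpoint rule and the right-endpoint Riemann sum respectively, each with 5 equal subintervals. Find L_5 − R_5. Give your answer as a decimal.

L_5 = -65.
R_5 = -155.
L_5 − R_5 = 90.

90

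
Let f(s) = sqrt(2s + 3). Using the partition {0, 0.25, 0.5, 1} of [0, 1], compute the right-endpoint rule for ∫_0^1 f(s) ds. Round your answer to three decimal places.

Subinterval widths: 0.25, 0.25, 0.5.
Right endpoints: 0.25, 0.5, 1.
f(0.25) ≈ 1.871, f(0.5) ≈ 2.000, f(1) ≈ 2.236.
Sum = Σ Δs_i · f(s_i).
Sum ≈ 2.086.

2.086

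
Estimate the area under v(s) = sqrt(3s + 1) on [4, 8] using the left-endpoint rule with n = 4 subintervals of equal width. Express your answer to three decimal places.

16.655

Δs = (8 − 4)/4 = 1.
Left endpoints: 4, 5, 6, 7.
v(4) ≈ 3.606, v(5) ≈ 4.000, v(6) ≈ 4.359, v(7) ≈ 4.690.
Sum = Δs · [v(4) + v(5) + v(6) + v(7)].
Sum ≈ 16.655.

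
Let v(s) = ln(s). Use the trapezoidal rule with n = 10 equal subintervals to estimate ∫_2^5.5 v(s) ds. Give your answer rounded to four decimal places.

4.4866

Δs = (5.5 − 2)/10 = 0.35.
v(2) ≈ 0.6931, v(2.35) ≈ 0.8544, v(2.7) ≈ 0.9933, v(3.05) ≈ 1.1151, v(3.4) ≈ 1.2238, v(3.75) ≈ 1.3218, v(4.1) ≈ 1.4110, v(4.45) ≈ 1.4929, v(4.8) ≈ 1.5686, v(5.15) ≈ 1.6390, v(5.5) ≈ 1.7047.
T_10 = (Δs/2)·[v(s_0) + 2v(s_1) + ... + 2v(s_{9}) + v(s_10)].
Sum ≈ 4.4866.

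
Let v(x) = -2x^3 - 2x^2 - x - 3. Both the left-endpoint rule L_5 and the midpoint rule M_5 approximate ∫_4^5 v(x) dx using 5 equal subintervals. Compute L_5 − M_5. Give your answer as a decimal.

13.81

L_5 = -218.76.
M_5 = -232.57.
L_5 − M_5 = 13.81.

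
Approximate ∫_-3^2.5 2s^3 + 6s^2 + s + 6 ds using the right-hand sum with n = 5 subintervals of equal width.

141.735

Δs = (2.5 − (-3))/5 = 1.1.
Right endpoints: -1.9, -0.8, 0.3, 1.4, 2.5.
f(-1.9) = 12.042, f(-0.8) = 8.016, f(0.3) = 6.894, f(1.4) = 24.648, f(2.5) = 77.25.
Sum = Δs · [f(-1.9) + f(-0.8) + f(0.3) + f(1.4) + f(2.5)].
Sum = 141.735.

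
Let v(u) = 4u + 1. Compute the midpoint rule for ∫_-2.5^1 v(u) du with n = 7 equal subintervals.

-7

Δu = (1 − (-2.5))/7 = 0.5.
Midpoints: -2.25, -1.75, -1.25, -0.75, -0.25, 0.25, 0.75.
v(-2.25) = -8, v(-1.75) = -6, v(-1.25) = -4, v(-0.75) = -2, v(-0.25) = 0, v(0.25) = 2, v(0.75) = 4.
Sum = Δu · [v(-2.25) + v(-1.75) + v(-1.25) + ...].
Sum = -7.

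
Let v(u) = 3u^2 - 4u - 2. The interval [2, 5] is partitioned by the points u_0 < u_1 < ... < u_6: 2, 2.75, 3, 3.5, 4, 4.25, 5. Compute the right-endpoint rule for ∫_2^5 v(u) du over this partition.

84.4375

Subinterval widths: 0.75, 0.25, 0.5, 0.5, 0.25, 0.75.
Right endpoints: 2.75, 3, 3.5, 4, 4.25, 5.
v(2.75) = 9.6875, v(3) = 13, v(3.5) = 20.75, v(4) = 30, v(4.25) = 35.1875, v(5) = 53.
Sum = Σ Δu_i · v(u_i).
Sum = 84.4375.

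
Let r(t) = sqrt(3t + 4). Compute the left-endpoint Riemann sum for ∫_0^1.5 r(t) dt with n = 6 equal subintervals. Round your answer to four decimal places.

Δt = (1.5 − 0)/6 = 0.25.
Left endpoints: 0, 0.25, 0.5, 0.75, 1, 1.25.
r(0) ≈ 2.0000, r(0.25) ≈ 2.1794, r(0.5) ≈ 2.3452, r(0.75) ≈ 2.5000, r(1) ≈ 2.6458, r(1.25) ≈ 2.7839.
Sum = Δt · [r(0) + r(0.25) + r(0.5) + ...].
Sum ≈ 3.6136.

3.6136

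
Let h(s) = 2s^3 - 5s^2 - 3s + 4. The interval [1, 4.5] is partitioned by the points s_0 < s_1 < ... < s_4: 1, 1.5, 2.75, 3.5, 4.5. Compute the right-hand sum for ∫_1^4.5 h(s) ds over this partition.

81.9140625

Subinterval widths: 0.5, 1.25, 0.75, 1.
Right endpoints: 1.5, 2.75, 3.5, 4.5.
h(1.5) = -5, h(2.75) = -0.46875, h(3.5) = 18, h(4.5) = 71.5.
Sum = Σ Δs_i · h(s_i).
Sum = 81.9140625.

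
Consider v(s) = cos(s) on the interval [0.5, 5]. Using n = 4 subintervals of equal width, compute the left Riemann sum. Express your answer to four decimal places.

-0.9493

Δs = (5 − 0.5)/4 = 1.125.
Left endpoints: 0.5, 1.625, 2.75, 3.875.
v(0.5) ≈ 0.8776, v(1.625) ≈ -0.0542, v(2.75) ≈ -0.9243, v(3.875) ≈ -0.7429.
Sum = Δs · [v(0.5) + v(1.625) + v(2.75) + v(3.875)].
Sum ≈ -0.9493.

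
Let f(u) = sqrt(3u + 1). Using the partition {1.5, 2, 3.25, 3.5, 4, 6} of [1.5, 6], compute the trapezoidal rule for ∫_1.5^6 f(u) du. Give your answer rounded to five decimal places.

15.49790

Subinterval widths: 0.5, 1.25, 0.25, 0.5, 2.
f(1.5) ≈ 2.34521, f(2) ≈ 2.64575, f(3.25) ≈ 3.27872, f(3.5) ≈ 3.39116, f(4) ≈ 3.60555, f(6) ≈ 4.35890.
On each subinterval the trapezoid contributes (Δu_i/2)·[f(u_{i-1}) + f(u_i)].
Sum ≈ 15.49790.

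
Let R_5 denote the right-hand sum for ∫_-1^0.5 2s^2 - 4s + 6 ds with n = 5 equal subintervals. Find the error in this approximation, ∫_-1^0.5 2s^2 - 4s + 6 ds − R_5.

Exact integral: ∫_-1^0.5 f(s) ds = 11.25.
R_5 = 10.17.
Error = 11.25 − 10.17 = 1.08.

1.08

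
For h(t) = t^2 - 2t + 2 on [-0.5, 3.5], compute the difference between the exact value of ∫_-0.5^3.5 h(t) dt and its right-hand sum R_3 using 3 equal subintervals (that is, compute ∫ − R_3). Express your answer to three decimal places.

-3.852

Exact integral: ∫_-0.5^3.5 h(t) dt ≈ 10.33333.
R_3 ≈ 14.18519.
Error ≈ 10.33333 − 14.18519 ≈ -3.852.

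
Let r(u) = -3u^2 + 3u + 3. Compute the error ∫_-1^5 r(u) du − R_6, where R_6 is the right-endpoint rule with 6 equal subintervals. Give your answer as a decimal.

Exact integral: ∫_-1^5 r(u) du = -72.
R_6 = -102.
Error = -72 − (-102) = 30.

30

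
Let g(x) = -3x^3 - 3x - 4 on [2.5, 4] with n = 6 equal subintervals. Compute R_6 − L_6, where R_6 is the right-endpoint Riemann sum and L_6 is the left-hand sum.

-37.40625

R_6 = -202.48828125.
L_6 = -165.08203125.
R_6 − L_6 = -37.40625.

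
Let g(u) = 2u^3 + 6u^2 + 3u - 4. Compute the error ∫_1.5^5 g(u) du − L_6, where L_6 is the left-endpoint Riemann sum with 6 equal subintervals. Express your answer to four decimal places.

Exact integral: ∫_1.5^5 g(u) du = 573.34375.
L_6 ≈ 464.582465.
Error ≈ 573.34375 − 464.582465 ≈ 108.7613.

108.7613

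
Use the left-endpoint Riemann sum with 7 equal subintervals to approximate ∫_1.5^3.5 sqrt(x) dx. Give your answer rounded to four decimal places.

Δx = (3.5 − 1.5)/7 = 2/7.
Left endpoints: 1.5, 25/14, 29/14, 33/14, 37/14, 41/14, 45/14.
f(1.5) ≈ 1.2247, f(25/14) ≈ 1.3363, f(29/14) ≈ 1.4392, f(33/14) ≈ 1.5353, f(37/14) ≈ 1.6257, f(41/14) ≈ 1.7113, f(45/14) ≈ 1.7928.
Sum = Δx · [f(1.5) + f(25/14) + f(29/14) + ...].
Sum ≈ 3.0473.

3.0473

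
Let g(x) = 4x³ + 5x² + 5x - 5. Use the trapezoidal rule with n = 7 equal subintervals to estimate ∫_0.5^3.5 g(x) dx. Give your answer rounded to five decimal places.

238.91327

Δx = (3.5 − 0.5)/7 = 3/7.
g(0.5) = -0.75, g(13/14) = 9819/1372, g(19/14) = 28803/1372, g(25/14) = 58515/1372, g(31/14) = 101547/1372, g(37/14) = 160491/1372, g(43/14) = 237939/1372, g(3.5) = 245.25.
T_7 = (Δx/2)·[g(x_0) + 2g(x_1) + ... + 2g(x_{6}) + g(x_7)].
Sum ≈ 238.91327.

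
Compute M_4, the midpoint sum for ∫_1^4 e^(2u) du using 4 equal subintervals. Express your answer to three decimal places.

1356.033

Δu = (4 − 1)/4 = 0.75.
Midpoints: 1.375, 2.125, 2.875, 3.625.
f(1.375) ≈ 15.643, f(2.125) ≈ 70.105, f(2.875) ≈ 314.191, f(3.625) ≈ 1408.105.
Sum = Δu · [f(1.375) + f(2.125) + f(2.875) + f(3.625)].
Sum ≈ 1356.033.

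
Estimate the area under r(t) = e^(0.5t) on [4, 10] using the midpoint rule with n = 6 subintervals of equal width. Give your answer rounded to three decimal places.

279.131

Δt = (10 − 4)/6 = 1.
Midpoints: 4.5, 5.5, 6.5, 7.5, 8.5, 9.5.
r(4.5) ≈ 9.488, r(5.5) ≈ 15.643, r(6.5) ≈ 25.790, r(7.5) ≈ 42.521, r(8.5) ≈ 70.105, r(9.5) ≈ 115.584.
Sum = Δt · [r(4.5) + r(5.5) + r(6.5) + ...].
Sum ≈ 279.131.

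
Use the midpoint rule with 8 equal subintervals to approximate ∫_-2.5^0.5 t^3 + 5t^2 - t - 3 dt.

10.4296875

Δt = (0.5 − (-2.5))/8 = 0.375.
Midpoints: -2.3125, -1.9375, -1.5625, -1.1875, -0.8125, -0.4375, -0.0625, 0.3125.
f(-2.3125) = 56051/4096, f(-1.9375) = 42737/4096, f(-1.5625) = 28487/4096, f(-1.1875) = 14597/4096, f(-0.8125) = 2363/4096, f(-0.4375) = -6919/4096, f(-0.0625) = -11953/4096, f(0.3125) = -11443/4096.
Sum = Δt · [f(-2.3125) + f(-1.9375) + f(-1.5625) + ...].
Sum = 10.4296875.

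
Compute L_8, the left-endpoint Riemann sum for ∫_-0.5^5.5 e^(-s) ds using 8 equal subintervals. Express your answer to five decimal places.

2.33775

Δs = (5.5 − (-0.5))/8 = 0.75.
Left endpoints: -0.5, 0.25, 1, 1.75, 2.5, 3.25, 4, 4.75.
f(-0.5) ≈ 1.64872, f(0.25) ≈ 0.77880, f(1) ≈ 0.36788, f(1.75) ≈ 0.17377, f(2.5) ≈ 0.08208, f(3.25) ≈ 0.03877, f(4) ≈ 0.01832, f(4.75) ≈ 0.00865.
Sum = Δs · [f(-0.5) + f(0.25) + f(1) + ...].
Sum ≈ 2.33775.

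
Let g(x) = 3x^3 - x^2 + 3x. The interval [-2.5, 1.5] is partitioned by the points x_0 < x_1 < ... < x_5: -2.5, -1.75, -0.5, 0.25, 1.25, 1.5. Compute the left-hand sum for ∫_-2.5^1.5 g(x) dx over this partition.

-74.8046875

Subinterval widths: 0.75, 1.25, 0.75, 1, 0.25.
Left endpoints: -2.5, -1.75, -0.5, 0.25, 1.25.
g(-2.5) = -60.625, g(-1.75) = -24.390625, g(-0.5) = -2.125, g(0.25) = 0.734375, g(1.25) = 8.046875.
Sum = Σ Δx_i · g(x_i).
Sum = -74.8046875.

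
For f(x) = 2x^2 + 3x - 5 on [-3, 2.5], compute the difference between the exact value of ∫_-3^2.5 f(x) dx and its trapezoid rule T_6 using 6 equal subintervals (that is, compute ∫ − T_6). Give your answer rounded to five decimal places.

-1.54051

Exact integral: ∫_-3^2.5 f(x) dx ≈ -3.2083333.
T_6 ≈ -1.6678241.
Error ≈ -3.2083333 − (-1.6678241) ≈ -1.54051.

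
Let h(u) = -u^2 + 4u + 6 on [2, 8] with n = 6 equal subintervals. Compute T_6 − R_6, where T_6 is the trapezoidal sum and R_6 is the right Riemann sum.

T_6 = -13.
R_6 = -31.
T_6 − R_6 = 18.

18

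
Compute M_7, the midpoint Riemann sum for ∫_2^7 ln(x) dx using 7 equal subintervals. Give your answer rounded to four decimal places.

Δx = (7 − 2)/7 = 5/7.
Midpoints: 33/14, 43/14, 53/14, 4.5, 73/14, 83/14, 93/14.
f(33/14) ≈ 0.8575, f(43/14) ≈ 1.1221, f(53/14) ≈ 1.3312, f(4.5) ≈ 1.5041, f(73/14) ≈ 1.6514, f(83/14) ≈ 1.7798, f(93/14) ≈ 1.8935.
Sum = Δx · [f(33/14) + f(43/14) + f(53/14) + ...].
Sum ≈ 7.2426.

7.2426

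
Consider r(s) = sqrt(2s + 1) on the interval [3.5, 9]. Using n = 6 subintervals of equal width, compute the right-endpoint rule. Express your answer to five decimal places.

Δs = (9 − 3.5)/6 = 11/12.
Right endpoints: 53/12, 16/3, 6.25, 43/6, 97/12, 9.
r(53/12) ≈ 3.13581, r(16/3) ≈ 3.41565, r(6.25) ≈ 3.67423, r(43/6) ≈ 3.91578, r(97/12) ≈ 4.14327, r(9) ≈ 4.35890.
Sum = Δs · [r(53/12) + r(16/3) + r(6.25) + ...].
Sum ≈ 20.75668.

20.75668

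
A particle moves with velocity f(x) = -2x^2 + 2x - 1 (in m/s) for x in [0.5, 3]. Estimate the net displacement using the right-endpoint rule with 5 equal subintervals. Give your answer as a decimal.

Δx = (3 − 0.5)/5 = 0.5.
Right endpoints: 1, 1.5, 2, 2.5, 3.
f(1) = -1, f(1.5) = -2.5, f(2) = -5, f(2.5) = -8.5, f(3) = -13.
Sum = Δx · [f(1) + f(1.5) + f(2) + f(2.5) + f(3)].
Sum = -15.

-15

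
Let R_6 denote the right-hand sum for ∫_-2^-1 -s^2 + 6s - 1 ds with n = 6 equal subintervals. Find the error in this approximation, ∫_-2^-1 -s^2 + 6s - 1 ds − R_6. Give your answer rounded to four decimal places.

-0.7454

Exact integral: ∫_-2^-1 f(s) ds ≈ -12.333333.
R_6 ≈ -11.587963.
Error ≈ -12.333333 − (-11.587963) ≈ -0.7454.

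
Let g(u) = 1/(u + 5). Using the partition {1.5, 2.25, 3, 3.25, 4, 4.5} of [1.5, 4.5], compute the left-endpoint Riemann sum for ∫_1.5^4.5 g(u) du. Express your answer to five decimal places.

0.39655

Subinterval widths: 0.75, 0.75, 0.25, 0.75, 0.5.
Left endpoints: 1.5, 2.25, 3, 3.25, 4.
g(1.5) = 2/13, g(2.25) = 4/29, g(3) = 0.125, g(3.25) = 4/33, g(4) = 1/9.
Sum = Σ Δu_i · g(u_i).
Sum ≈ 0.39655.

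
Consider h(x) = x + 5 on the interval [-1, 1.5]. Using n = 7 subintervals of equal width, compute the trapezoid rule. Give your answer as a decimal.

13.125

Δx = (1.5 − (-1))/7 = 5/14.
h(-1) = 4, h(-9/14) = 61/14, h(-2/7) = 33/7, h(1/14) = 71/14, h(3/7) = 38/7, h(11/14) = 81/14, h(8/7) = 43/7, h(1.5) = 6.5.
T_7 = (Δx/2)·[h(x_0) + 2h(x_1) + ... + 2h(x_{6}) + h(x_7)].
Sum = 13.125.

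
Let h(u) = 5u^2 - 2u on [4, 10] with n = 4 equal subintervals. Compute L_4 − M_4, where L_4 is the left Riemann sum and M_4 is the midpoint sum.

-289.125

L_4 = 1181.25.
M_4 = 1470.375.
L_4 − M_4 = -289.125.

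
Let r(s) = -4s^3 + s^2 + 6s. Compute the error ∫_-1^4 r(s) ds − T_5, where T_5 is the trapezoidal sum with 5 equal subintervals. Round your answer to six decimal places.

Exact integral: ∫_-1^4 r(s) ds ≈ -188.33333333.
T_5 = -202.5.
Error ≈ -188.33333333 − (-202.5) ≈ 14.166667.

14.166667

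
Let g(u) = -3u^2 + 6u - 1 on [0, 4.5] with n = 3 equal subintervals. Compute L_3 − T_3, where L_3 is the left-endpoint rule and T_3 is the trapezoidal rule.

25.3125

L_3 = -14.625.
T_3 = -39.9375.
L_3 − T_3 = 25.3125.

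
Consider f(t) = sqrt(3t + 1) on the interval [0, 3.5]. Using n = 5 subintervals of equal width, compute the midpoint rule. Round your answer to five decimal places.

8.46385

Δt = (3.5 − 0)/5 = 0.7.
Midpoints: 0.35, 1.05, 1.75, 2.45, 3.15.
f(0.35) ≈ 1.43178, f(1.05) ≈ 2.03715, f(1.75) ≈ 2.50000, f(2.45) ≈ 2.88964, f(3.15) ≈ 3.23265.
Sum = Δt · [f(0.35) + f(1.05) + f(1.75) + f(2.45) + f(3.15)].
Sum ≈ 8.46385.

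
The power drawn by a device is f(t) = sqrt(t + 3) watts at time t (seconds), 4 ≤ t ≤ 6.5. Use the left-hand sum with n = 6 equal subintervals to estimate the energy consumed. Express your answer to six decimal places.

7.082490

Δt = (6.5 − 4)/6 = 5/12.
Left endpoints: 4, 53/12, 29/6, 5.25, 17/3, 73/12.
f(4) ≈ 2.645751, f(53/12) ≈ 2.723356, f(29/6) ≈ 2.798809, f(5.25) ≈ 2.872281, f(17/3) ≈ 2.943920, f(73/12) ≈ 3.013857.
Sum = Δt · [f(4) + f(53/12) + f(29/6) + ...].
Sum ≈ 7.082490.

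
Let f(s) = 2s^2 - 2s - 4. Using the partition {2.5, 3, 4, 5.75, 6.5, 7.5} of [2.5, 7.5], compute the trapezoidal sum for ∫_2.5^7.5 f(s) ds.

Subinterval widths: 0.5, 1, 1.75, 0.75, 1.
f(2.5) = 3.5, f(3) = 8, f(4) = 20, f(5.75) = 50.625, f(6.5) = 67.5, f(7.5) = 93.5.
On each subinterval the trapezoid contributes (Δs_i/2)·[f(s_{i-1}) + f(s_i)].
Sum = 203.46875.

203.46875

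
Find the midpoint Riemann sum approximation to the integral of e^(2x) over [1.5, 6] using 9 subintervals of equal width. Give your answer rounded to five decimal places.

78073.38896

Δx = (6 − 1.5)/9 = 0.5.
Midpoints: 1.75, 2.25, 2.75, 3.25, 3.75, 4.25, 4.75, 5.25, 5.75.
f(1.75) ≈ 33.11545, f(2.25) ≈ 90.01713, f(2.75) ≈ 244.69193, f(3.25) ≈ 665.14163, f(3.75) ≈ 1808.04241, f(4.25) ≈ 4914.76884, f(4.75) ≈ 13359.72683, f(5.25) ≈ 36315.50267, f(5.75) ≈ 98715.77101.
Sum = Δx · [f(1.75) + f(2.25) + f(2.75) + ...].
Sum ≈ 78073.38896.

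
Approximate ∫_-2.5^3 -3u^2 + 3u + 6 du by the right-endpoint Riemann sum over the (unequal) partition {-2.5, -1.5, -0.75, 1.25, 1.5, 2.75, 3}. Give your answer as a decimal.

-6.1875

Subinterval widths: 1, 0.75, 2, 0.25, 1.25, 0.25.
Right endpoints: -1.5, -0.75, 1.25, 1.5, 2.75, 3.
f(-1.5) = -5.25, f(-0.75) = 2.0625, f(1.25) = 5.0625, f(1.5) = 3.75, f(2.75) = -8.4375, f(3) = -12.
Sum = Σ Δu_i · f(u_i).
Sum = -6.1875.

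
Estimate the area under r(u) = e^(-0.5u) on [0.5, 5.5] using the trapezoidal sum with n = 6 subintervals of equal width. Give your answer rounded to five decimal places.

1.45037

Δu = (5.5 − 0.5)/6 = 5/6.
r(0.5) ≈ 0.77880, r(4/3) ≈ 0.51342, r(13/6) ≈ 0.33847, r(3) ≈ 0.22313, r(23/6) ≈ 0.14710, r(14/3) ≈ 0.09697, r(5.5) ≈ 0.06393.
T_6 = (Δu/2)·[r(u_0) + 2r(u_1) + ... + 2r(u_{5}) + r(u_6)].
Sum ≈ 1.45037.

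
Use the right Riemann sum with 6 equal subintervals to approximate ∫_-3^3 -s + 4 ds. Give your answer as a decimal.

Δs = (3 − (-3))/6 = 1.
Right endpoints: -2, -1, 0, 1, 2, 3.
f(-2) = 6, f(-1) = 5, f(0) = 4, f(1) = 3, f(2) = 2, f(3) = 1.
Sum = Δs · [f(-2) + f(-1) + f(0) + ...].
Sum = 21.

21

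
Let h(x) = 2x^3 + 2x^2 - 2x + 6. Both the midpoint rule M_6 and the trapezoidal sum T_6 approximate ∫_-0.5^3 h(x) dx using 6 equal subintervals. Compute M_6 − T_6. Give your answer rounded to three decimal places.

M_6 ≈ 69.85923.
T_6 ≈ 72.68779.
M_6 − T_6 ≈ -2.829.

-2.829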